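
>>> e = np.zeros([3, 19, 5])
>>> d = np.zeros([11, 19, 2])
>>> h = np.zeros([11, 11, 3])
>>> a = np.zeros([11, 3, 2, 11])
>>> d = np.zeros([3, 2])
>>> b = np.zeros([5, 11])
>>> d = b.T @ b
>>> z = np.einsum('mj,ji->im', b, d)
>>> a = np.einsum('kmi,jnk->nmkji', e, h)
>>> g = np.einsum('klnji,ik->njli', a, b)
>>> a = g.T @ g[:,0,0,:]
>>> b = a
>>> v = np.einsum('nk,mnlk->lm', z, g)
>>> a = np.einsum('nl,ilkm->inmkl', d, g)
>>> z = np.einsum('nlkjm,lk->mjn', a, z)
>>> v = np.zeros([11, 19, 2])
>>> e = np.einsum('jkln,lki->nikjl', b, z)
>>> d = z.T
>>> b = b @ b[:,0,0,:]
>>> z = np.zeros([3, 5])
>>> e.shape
(5, 3, 19, 5, 11)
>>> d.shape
(3, 19, 11)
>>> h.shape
(11, 11, 3)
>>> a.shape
(3, 11, 5, 19, 11)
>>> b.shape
(5, 19, 11, 5)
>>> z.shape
(3, 5)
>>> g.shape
(3, 11, 19, 5)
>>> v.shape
(11, 19, 2)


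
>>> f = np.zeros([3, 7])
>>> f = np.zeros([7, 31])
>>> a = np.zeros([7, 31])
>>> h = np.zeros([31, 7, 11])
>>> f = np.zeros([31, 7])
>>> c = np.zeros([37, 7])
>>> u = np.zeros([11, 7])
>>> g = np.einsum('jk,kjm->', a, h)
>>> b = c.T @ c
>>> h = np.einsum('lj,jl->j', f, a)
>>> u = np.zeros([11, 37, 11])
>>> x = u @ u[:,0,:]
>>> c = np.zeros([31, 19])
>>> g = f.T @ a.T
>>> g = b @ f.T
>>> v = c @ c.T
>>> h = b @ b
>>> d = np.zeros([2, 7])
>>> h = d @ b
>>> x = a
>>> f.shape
(31, 7)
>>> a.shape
(7, 31)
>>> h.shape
(2, 7)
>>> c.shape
(31, 19)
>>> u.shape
(11, 37, 11)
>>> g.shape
(7, 31)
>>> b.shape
(7, 7)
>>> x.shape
(7, 31)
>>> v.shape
(31, 31)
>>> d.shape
(2, 7)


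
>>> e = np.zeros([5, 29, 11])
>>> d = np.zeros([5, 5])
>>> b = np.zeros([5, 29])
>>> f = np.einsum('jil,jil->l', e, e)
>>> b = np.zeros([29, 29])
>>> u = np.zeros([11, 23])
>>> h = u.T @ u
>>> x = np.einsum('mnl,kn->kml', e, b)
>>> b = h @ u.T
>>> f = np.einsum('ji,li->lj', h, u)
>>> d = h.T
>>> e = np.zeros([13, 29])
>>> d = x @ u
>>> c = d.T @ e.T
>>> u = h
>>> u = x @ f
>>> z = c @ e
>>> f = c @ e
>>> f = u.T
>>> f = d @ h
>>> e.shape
(13, 29)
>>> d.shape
(29, 5, 23)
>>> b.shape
(23, 11)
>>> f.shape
(29, 5, 23)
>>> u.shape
(29, 5, 23)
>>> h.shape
(23, 23)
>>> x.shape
(29, 5, 11)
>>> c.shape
(23, 5, 13)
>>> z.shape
(23, 5, 29)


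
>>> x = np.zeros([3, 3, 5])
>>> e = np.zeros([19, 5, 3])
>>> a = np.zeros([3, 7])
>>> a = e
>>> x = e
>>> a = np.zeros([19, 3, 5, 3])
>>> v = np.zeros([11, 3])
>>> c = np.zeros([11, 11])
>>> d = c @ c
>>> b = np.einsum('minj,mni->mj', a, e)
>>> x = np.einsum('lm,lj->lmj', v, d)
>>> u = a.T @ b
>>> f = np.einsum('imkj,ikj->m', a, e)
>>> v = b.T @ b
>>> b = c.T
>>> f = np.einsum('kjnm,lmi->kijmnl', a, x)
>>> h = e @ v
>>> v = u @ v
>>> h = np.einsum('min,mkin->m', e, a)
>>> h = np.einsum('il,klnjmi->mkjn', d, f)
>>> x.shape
(11, 3, 11)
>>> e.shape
(19, 5, 3)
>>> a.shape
(19, 3, 5, 3)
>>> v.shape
(3, 5, 3, 3)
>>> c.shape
(11, 11)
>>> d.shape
(11, 11)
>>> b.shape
(11, 11)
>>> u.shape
(3, 5, 3, 3)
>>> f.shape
(19, 11, 3, 3, 5, 11)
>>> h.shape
(5, 19, 3, 3)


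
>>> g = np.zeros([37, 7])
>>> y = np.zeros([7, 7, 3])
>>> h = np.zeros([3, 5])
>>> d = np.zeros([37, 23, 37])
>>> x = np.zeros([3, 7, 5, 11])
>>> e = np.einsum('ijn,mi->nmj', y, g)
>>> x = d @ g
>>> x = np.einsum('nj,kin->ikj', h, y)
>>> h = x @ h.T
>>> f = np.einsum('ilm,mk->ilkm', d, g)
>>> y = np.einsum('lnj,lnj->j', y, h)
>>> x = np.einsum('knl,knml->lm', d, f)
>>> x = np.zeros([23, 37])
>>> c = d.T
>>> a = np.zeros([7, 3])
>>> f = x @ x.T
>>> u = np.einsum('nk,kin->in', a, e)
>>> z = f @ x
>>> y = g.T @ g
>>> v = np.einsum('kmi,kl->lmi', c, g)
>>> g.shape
(37, 7)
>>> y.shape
(7, 7)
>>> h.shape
(7, 7, 3)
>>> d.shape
(37, 23, 37)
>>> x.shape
(23, 37)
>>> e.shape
(3, 37, 7)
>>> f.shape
(23, 23)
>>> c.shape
(37, 23, 37)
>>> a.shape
(7, 3)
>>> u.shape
(37, 7)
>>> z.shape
(23, 37)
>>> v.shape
(7, 23, 37)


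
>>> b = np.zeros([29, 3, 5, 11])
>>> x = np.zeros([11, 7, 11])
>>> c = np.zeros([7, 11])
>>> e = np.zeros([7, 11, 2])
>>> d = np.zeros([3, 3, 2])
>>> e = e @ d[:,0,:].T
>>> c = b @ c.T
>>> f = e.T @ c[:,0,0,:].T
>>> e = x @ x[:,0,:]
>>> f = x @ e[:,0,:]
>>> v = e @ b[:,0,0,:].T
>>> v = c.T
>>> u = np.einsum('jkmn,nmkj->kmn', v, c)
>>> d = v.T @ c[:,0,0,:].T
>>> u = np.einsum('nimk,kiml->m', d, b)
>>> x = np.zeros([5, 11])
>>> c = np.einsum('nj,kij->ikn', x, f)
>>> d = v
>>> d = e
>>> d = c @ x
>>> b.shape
(29, 3, 5, 11)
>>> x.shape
(5, 11)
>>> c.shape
(7, 11, 5)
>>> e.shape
(11, 7, 11)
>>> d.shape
(7, 11, 11)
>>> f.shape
(11, 7, 11)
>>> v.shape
(7, 5, 3, 29)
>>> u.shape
(5,)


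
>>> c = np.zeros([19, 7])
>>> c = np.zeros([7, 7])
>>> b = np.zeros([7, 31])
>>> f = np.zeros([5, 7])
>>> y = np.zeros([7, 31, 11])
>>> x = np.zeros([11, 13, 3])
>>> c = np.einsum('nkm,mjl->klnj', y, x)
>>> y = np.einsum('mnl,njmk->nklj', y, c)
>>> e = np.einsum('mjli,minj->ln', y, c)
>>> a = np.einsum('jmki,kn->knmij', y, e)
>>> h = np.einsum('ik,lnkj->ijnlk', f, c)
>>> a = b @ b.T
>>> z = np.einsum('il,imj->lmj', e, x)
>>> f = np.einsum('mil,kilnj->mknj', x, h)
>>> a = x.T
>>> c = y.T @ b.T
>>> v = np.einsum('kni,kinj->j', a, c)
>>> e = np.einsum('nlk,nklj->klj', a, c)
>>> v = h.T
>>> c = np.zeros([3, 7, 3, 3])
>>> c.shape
(3, 7, 3, 3)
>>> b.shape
(7, 31)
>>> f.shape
(11, 5, 31, 7)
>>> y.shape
(31, 13, 11, 3)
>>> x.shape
(11, 13, 3)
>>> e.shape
(11, 13, 7)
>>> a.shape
(3, 13, 11)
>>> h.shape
(5, 13, 3, 31, 7)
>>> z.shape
(7, 13, 3)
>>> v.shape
(7, 31, 3, 13, 5)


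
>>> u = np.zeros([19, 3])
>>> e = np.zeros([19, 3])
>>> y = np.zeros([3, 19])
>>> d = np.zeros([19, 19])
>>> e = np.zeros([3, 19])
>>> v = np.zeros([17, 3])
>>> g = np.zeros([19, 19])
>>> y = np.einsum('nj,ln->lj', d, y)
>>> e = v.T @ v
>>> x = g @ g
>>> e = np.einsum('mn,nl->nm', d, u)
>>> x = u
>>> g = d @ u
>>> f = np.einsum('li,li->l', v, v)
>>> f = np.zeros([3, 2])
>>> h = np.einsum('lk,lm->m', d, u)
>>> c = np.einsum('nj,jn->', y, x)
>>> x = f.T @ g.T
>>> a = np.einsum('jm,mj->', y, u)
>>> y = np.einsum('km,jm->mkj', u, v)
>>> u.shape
(19, 3)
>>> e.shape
(19, 19)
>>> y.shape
(3, 19, 17)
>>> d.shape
(19, 19)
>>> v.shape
(17, 3)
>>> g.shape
(19, 3)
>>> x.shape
(2, 19)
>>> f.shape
(3, 2)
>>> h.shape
(3,)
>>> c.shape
()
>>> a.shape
()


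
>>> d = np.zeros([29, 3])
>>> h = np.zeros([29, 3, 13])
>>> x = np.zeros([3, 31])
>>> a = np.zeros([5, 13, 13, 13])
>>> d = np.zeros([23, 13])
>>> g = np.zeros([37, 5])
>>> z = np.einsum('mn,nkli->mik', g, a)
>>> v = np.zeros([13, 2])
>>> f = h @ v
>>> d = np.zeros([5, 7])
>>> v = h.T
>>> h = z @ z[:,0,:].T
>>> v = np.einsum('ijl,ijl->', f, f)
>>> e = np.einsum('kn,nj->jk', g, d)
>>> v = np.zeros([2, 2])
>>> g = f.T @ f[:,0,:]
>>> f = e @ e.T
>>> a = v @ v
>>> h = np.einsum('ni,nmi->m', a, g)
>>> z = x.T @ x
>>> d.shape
(5, 7)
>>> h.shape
(3,)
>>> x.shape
(3, 31)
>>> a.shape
(2, 2)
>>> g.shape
(2, 3, 2)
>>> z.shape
(31, 31)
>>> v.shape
(2, 2)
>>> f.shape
(7, 7)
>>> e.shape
(7, 37)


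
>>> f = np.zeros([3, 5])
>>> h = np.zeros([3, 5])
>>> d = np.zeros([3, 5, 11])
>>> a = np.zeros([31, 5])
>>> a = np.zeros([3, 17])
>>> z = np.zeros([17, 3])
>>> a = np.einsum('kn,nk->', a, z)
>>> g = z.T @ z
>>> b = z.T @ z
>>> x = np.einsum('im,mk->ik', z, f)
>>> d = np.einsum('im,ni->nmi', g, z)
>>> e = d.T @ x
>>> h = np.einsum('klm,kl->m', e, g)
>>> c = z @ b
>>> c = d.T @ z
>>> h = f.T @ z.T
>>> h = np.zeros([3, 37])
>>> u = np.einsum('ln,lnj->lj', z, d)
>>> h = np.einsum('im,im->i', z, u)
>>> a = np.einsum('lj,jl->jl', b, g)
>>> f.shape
(3, 5)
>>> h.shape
(17,)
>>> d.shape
(17, 3, 3)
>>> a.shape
(3, 3)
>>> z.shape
(17, 3)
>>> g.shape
(3, 3)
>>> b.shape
(3, 3)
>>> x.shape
(17, 5)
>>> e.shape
(3, 3, 5)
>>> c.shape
(3, 3, 3)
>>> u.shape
(17, 3)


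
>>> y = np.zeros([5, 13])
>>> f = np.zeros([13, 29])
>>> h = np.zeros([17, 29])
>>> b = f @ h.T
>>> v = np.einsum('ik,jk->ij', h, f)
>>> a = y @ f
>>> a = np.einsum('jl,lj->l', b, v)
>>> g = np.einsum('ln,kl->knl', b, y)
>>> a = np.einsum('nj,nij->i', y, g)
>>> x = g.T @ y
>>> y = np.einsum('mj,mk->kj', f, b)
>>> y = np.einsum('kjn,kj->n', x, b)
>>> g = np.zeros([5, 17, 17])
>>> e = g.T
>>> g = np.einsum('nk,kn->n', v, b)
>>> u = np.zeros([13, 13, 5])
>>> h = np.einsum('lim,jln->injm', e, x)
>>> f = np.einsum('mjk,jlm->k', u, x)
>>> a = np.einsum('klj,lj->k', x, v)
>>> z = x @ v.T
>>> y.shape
(13,)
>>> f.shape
(5,)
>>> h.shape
(17, 13, 13, 5)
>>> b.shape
(13, 17)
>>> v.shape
(17, 13)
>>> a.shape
(13,)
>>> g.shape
(17,)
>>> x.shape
(13, 17, 13)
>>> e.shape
(17, 17, 5)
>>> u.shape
(13, 13, 5)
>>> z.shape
(13, 17, 17)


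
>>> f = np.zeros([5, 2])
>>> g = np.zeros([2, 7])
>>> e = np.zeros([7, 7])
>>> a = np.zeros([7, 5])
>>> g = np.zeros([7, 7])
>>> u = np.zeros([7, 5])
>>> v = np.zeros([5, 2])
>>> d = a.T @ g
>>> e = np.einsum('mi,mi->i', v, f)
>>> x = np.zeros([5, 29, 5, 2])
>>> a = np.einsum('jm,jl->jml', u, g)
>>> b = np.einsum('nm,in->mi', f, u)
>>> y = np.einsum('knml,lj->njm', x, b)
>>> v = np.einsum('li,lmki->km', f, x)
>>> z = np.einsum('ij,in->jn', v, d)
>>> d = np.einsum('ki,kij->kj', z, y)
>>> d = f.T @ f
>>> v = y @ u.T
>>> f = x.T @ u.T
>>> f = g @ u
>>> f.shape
(7, 5)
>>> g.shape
(7, 7)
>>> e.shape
(2,)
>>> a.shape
(7, 5, 7)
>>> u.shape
(7, 5)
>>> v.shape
(29, 7, 7)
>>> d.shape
(2, 2)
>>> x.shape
(5, 29, 5, 2)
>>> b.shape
(2, 7)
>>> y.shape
(29, 7, 5)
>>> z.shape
(29, 7)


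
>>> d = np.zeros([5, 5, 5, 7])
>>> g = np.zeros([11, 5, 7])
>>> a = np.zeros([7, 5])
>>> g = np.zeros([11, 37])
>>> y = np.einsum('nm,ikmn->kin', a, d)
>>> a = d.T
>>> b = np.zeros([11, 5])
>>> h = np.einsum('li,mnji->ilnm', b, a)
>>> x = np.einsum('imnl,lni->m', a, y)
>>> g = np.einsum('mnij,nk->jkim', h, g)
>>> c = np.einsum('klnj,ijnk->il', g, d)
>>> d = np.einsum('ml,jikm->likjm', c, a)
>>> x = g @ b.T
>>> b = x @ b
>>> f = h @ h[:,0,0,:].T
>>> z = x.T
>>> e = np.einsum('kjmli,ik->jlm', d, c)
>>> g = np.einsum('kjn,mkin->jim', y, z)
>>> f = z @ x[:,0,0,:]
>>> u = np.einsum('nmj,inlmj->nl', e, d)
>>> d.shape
(37, 5, 5, 7, 5)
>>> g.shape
(5, 37, 11)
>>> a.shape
(7, 5, 5, 5)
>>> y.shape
(5, 5, 7)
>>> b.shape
(7, 37, 5, 5)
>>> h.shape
(5, 11, 5, 7)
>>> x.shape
(7, 37, 5, 11)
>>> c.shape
(5, 37)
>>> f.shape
(11, 5, 37, 11)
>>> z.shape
(11, 5, 37, 7)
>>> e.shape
(5, 7, 5)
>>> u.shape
(5, 5)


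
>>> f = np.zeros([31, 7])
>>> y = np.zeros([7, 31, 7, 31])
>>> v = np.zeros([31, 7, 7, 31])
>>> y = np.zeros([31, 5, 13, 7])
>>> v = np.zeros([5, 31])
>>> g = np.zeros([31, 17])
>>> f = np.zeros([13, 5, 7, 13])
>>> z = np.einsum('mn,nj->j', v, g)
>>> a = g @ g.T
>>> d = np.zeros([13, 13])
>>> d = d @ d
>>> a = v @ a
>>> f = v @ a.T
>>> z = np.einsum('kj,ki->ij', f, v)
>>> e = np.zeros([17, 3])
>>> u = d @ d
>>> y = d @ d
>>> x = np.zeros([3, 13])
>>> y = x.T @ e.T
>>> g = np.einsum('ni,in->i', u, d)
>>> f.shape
(5, 5)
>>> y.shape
(13, 17)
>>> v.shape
(5, 31)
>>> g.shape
(13,)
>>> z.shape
(31, 5)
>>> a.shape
(5, 31)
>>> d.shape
(13, 13)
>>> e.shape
(17, 3)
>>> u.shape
(13, 13)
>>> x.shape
(3, 13)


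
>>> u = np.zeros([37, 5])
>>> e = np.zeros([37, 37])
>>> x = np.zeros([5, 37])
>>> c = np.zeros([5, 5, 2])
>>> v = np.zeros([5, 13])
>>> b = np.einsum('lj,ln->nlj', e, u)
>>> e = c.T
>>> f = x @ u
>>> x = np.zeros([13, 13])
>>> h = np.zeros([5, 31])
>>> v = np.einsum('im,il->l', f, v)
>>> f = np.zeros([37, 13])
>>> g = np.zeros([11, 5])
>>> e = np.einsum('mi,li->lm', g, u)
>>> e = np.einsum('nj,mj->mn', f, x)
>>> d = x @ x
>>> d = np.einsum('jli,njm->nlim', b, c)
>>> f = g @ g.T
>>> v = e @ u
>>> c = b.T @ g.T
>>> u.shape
(37, 5)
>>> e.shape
(13, 37)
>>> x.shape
(13, 13)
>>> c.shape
(37, 37, 11)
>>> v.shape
(13, 5)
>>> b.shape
(5, 37, 37)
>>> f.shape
(11, 11)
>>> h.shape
(5, 31)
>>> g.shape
(11, 5)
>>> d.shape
(5, 37, 37, 2)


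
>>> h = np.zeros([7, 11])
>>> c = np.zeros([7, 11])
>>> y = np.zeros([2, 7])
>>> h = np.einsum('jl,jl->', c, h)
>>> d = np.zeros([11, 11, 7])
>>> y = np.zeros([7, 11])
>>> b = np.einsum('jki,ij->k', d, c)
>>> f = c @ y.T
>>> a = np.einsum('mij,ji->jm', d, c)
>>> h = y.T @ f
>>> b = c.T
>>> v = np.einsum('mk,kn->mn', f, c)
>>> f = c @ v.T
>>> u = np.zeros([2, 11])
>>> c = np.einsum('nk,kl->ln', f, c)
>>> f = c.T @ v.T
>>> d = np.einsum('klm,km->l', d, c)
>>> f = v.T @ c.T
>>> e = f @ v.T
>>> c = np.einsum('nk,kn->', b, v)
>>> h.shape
(11, 7)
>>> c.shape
()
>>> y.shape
(7, 11)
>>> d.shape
(11,)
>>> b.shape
(11, 7)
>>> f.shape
(11, 11)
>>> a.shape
(7, 11)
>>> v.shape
(7, 11)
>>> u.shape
(2, 11)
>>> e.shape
(11, 7)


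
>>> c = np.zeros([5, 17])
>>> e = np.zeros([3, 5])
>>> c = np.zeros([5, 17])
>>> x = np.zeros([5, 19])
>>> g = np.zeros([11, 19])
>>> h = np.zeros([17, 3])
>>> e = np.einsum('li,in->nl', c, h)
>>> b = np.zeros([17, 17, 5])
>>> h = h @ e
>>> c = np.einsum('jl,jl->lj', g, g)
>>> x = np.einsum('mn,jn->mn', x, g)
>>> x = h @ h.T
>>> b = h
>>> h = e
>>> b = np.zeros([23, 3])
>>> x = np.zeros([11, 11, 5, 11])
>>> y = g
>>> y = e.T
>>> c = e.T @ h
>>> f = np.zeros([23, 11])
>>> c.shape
(5, 5)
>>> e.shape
(3, 5)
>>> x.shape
(11, 11, 5, 11)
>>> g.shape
(11, 19)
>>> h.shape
(3, 5)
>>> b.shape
(23, 3)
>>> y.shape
(5, 3)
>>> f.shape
(23, 11)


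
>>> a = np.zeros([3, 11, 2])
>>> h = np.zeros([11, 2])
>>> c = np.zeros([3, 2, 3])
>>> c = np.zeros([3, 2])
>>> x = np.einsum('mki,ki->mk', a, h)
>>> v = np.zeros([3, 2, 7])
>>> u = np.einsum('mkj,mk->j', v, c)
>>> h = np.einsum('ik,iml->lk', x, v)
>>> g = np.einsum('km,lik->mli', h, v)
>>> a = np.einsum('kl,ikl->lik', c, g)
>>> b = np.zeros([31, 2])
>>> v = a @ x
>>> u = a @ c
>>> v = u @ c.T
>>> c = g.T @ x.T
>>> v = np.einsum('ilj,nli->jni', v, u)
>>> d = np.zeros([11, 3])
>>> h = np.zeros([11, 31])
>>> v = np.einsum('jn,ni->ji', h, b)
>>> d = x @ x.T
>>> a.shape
(2, 11, 3)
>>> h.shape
(11, 31)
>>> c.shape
(2, 3, 3)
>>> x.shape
(3, 11)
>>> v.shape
(11, 2)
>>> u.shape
(2, 11, 2)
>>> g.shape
(11, 3, 2)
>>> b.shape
(31, 2)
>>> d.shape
(3, 3)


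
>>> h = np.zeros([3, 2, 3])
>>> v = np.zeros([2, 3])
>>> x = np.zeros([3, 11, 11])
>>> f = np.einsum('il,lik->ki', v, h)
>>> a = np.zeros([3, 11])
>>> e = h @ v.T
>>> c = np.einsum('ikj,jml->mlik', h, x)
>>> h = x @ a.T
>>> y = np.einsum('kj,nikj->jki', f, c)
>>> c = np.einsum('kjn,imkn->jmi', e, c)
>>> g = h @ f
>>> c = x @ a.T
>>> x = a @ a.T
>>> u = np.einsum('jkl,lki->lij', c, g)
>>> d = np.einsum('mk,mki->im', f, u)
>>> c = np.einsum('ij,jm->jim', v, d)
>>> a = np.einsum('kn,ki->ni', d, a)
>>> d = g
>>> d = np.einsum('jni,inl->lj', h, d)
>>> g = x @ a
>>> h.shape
(3, 11, 3)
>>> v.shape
(2, 3)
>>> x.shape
(3, 3)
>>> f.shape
(3, 2)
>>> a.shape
(3, 11)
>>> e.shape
(3, 2, 2)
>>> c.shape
(3, 2, 3)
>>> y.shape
(2, 3, 11)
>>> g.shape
(3, 11)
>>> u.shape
(3, 2, 3)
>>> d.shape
(2, 3)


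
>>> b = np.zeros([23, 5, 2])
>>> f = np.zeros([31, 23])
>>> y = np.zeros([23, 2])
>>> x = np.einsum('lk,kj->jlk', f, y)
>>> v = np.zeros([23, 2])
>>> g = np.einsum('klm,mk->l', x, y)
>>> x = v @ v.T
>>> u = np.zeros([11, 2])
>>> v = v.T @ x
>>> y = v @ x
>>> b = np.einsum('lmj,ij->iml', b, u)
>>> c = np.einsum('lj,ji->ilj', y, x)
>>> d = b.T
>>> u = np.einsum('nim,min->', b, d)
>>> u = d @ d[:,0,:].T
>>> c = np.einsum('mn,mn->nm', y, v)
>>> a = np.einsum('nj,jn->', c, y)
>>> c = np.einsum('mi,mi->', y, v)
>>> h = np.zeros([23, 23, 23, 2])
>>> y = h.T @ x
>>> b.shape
(11, 5, 23)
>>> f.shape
(31, 23)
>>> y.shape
(2, 23, 23, 23)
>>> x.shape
(23, 23)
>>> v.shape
(2, 23)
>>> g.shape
(31,)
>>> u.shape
(23, 5, 23)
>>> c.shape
()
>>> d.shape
(23, 5, 11)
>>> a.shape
()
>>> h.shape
(23, 23, 23, 2)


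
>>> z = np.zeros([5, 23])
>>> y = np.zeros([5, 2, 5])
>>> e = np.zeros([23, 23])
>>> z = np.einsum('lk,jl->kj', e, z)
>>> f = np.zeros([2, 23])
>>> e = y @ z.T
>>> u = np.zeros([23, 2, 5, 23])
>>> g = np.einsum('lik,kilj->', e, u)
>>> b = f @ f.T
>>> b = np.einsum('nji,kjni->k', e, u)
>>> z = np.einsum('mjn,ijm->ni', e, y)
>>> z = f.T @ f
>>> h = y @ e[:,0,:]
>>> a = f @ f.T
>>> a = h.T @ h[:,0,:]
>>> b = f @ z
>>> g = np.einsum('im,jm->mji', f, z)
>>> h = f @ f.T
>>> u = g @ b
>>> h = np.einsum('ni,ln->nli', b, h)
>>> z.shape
(23, 23)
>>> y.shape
(5, 2, 5)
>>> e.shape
(5, 2, 23)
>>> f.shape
(2, 23)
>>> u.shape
(23, 23, 23)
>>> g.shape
(23, 23, 2)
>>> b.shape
(2, 23)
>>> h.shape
(2, 2, 23)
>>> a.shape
(23, 2, 23)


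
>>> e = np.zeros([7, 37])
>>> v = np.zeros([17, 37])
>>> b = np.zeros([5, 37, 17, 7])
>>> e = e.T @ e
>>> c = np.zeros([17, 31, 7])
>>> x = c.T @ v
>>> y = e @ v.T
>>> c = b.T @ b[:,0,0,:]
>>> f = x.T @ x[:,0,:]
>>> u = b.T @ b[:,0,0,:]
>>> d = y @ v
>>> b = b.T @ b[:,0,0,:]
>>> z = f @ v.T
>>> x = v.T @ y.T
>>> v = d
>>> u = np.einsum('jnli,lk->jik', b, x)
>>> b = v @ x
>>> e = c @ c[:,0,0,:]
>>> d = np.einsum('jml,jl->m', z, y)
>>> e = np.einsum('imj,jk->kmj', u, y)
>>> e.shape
(17, 7, 37)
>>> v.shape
(37, 37)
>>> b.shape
(37, 37)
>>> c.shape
(7, 17, 37, 7)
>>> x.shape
(37, 37)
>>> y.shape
(37, 17)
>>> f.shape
(37, 31, 37)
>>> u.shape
(7, 7, 37)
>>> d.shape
(31,)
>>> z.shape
(37, 31, 17)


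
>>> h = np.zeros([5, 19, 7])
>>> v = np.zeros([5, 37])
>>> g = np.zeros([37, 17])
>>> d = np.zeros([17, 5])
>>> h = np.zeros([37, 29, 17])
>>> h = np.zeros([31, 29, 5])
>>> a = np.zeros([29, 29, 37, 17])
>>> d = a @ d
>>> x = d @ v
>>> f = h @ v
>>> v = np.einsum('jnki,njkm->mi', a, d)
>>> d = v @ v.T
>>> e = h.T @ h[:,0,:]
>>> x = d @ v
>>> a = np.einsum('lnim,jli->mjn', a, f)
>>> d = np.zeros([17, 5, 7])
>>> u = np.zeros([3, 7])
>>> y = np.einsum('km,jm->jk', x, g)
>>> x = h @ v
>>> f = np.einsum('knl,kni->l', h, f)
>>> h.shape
(31, 29, 5)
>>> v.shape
(5, 17)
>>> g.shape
(37, 17)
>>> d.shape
(17, 5, 7)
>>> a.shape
(17, 31, 29)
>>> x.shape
(31, 29, 17)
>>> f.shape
(5,)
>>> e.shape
(5, 29, 5)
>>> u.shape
(3, 7)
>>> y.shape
(37, 5)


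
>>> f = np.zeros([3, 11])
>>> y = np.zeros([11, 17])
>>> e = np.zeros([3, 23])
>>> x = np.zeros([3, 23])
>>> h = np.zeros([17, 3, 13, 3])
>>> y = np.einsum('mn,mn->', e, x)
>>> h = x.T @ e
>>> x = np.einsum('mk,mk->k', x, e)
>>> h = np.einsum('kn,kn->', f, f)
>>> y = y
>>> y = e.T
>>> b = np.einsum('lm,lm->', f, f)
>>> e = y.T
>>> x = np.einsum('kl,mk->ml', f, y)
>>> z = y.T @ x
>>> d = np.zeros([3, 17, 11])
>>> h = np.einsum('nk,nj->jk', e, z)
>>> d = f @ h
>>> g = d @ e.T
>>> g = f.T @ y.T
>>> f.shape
(3, 11)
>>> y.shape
(23, 3)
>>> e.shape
(3, 23)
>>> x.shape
(23, 11)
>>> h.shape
(11, 23)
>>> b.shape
()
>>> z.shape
(3, 11)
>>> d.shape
(3, 23)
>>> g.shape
(11, 23)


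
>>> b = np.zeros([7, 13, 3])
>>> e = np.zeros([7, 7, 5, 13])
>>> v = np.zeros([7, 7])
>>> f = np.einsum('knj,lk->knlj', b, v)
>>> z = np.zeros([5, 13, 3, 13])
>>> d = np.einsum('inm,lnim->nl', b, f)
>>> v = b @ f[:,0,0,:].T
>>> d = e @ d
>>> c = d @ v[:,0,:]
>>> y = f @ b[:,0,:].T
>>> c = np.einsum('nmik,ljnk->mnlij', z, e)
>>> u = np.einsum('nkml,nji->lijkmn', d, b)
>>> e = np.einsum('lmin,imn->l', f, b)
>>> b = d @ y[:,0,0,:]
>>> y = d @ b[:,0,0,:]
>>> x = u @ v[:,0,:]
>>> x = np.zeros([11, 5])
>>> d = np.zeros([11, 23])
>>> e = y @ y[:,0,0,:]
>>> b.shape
(7, 7, 5, 7)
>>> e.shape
(7, 7, 5, 7)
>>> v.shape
(7, 13, 7)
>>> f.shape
(7, 13, 7, 3)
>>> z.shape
(5, 13, 3, 13)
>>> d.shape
(11, 23)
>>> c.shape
(13, 5, 7, 3, 7)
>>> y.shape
(7, 7, 5, 7)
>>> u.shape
(7, 3, 13, 7, 5, 7)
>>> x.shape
(11, 5)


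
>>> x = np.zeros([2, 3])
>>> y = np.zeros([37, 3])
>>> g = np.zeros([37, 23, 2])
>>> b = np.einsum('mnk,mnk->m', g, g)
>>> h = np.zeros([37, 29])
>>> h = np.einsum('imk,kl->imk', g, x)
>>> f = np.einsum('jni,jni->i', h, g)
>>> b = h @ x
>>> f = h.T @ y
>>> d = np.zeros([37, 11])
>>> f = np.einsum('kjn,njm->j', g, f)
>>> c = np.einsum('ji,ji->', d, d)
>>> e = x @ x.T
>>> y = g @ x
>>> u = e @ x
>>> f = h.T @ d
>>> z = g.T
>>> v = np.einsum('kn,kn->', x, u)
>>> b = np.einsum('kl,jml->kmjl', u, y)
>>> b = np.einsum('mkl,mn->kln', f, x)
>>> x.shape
(2, 3)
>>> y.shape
(37, 23, 3)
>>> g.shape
(37, 23, 2)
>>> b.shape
(23, 11, 3)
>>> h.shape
(37, 23, 2)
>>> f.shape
(2, 23, 11)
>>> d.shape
(37, 11)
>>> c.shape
()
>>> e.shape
(2, 2)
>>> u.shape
(2, 3)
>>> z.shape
(2, 23, 37)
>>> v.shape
()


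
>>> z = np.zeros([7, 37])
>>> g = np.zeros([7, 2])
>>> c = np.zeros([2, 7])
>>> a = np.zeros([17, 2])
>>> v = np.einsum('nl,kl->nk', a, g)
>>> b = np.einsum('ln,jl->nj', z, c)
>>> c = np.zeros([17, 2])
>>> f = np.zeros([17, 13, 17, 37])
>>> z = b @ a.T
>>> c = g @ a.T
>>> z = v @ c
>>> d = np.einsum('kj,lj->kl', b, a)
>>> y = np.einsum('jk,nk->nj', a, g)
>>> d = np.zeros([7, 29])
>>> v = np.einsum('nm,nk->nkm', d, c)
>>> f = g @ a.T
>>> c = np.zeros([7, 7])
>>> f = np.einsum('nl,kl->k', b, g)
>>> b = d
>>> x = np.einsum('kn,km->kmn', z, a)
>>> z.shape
(17, 17)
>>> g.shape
(7, 2)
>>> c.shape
(7, 7)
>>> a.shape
(17, 2)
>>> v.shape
(7, 17, 29)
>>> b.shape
(7, 29)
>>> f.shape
(7,)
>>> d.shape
(7, 29)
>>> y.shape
(7, 17)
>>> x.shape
(17, 2, 17)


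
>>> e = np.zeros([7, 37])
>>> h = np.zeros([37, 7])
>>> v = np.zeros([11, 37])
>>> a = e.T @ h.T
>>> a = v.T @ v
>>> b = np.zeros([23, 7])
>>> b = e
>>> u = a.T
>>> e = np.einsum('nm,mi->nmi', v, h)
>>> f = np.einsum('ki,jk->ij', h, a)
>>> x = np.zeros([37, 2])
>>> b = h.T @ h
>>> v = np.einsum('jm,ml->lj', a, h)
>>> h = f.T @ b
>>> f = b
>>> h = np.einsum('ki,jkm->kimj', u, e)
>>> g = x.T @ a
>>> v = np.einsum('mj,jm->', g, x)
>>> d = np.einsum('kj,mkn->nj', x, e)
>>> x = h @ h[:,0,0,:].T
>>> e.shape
(11, 37, 7)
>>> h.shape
(37, 37, 7, 11)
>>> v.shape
()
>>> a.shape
(37, 37)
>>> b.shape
(7, 7)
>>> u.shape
(37, 37)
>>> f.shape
(7, 7)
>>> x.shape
(37, 37, 7, 37)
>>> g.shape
(2, 37)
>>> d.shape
(7, 2)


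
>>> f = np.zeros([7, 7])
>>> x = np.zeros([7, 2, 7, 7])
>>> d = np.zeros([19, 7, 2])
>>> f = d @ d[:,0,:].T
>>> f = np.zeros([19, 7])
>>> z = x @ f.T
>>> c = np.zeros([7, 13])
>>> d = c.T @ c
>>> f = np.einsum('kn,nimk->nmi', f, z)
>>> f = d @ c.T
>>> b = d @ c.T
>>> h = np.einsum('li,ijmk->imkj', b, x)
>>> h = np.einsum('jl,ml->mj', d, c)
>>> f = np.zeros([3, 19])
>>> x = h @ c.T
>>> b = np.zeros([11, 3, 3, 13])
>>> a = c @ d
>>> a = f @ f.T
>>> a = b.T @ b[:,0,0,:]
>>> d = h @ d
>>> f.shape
(3, 19)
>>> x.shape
(7, 7)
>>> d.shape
(7, 13)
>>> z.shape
(7, 2, 7, 19)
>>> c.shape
(7, 13)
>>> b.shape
(11, 3, 3, 13)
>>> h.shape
(7, 13)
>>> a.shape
(13, 3, 3, 13)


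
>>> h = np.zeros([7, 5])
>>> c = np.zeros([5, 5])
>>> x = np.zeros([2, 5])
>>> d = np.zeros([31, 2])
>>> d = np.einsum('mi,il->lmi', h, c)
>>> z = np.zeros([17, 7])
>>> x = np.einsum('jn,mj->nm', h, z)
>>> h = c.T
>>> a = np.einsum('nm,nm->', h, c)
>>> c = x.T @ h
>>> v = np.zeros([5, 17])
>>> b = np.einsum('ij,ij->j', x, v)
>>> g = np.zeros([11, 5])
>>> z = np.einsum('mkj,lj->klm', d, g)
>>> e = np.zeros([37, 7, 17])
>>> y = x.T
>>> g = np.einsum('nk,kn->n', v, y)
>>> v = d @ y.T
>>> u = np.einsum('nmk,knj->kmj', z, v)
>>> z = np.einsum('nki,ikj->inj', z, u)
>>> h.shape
(5, 5)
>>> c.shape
(17, 5)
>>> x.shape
(5, 17)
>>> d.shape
(5, 7, 5)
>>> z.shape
(5, 7, 17)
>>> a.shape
()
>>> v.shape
(5, 7, 17)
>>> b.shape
(17,)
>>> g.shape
(5,)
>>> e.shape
(37, 7, 17)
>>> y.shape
(17, 5)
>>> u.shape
(5, 11, 17)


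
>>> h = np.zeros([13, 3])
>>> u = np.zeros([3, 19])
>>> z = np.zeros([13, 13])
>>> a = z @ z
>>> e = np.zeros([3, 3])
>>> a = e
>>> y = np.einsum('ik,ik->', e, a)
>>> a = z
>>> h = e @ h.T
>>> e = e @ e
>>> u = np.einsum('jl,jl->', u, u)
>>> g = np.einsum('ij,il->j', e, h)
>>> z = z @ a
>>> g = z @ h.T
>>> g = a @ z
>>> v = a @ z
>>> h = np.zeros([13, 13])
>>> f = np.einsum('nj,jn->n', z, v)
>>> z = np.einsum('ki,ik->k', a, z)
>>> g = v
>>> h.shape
(13, 13)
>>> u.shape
()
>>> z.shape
(13,)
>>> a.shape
(13, 13)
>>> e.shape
(3, 3)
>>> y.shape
()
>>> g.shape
(13, 13)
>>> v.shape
(13, 13)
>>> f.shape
(13,)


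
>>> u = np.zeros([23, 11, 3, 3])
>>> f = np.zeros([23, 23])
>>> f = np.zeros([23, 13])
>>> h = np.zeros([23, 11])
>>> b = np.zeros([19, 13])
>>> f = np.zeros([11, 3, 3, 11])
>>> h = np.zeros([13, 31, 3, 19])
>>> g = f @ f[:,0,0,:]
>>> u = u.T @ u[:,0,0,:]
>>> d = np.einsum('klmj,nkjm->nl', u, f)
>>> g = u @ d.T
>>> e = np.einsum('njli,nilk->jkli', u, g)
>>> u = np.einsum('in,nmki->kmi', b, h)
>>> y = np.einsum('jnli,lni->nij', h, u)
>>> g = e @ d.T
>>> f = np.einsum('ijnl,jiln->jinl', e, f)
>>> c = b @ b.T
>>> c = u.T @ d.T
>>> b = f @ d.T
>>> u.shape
(3, 31, 19)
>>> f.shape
(11, 3, 11, 3)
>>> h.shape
(13, 31, 3, 19)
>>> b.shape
(11, 3, 11, 11)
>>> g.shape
(3, 11, 11, 11)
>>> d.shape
(11, 3)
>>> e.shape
(3, 11, 11, 3)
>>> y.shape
(31, 19, 13)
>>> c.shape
(19, 31, 11)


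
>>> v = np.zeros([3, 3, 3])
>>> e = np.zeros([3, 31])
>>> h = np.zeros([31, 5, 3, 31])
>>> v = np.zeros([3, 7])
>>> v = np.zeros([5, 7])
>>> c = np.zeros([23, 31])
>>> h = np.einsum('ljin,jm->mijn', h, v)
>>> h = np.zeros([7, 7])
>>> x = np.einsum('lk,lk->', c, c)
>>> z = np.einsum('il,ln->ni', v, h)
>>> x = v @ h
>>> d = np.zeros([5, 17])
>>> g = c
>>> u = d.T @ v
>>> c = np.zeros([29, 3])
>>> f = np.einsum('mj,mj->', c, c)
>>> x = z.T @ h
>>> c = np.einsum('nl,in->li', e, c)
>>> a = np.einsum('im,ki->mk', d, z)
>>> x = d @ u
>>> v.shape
(5, 7)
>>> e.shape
(3, 31)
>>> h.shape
(7, 7)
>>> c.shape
(31, 29)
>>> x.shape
(5, 7)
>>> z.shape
(7, 5)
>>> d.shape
(5, 17)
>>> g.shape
(23, 31)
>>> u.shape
(17, 7)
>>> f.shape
()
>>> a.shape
(17, 7)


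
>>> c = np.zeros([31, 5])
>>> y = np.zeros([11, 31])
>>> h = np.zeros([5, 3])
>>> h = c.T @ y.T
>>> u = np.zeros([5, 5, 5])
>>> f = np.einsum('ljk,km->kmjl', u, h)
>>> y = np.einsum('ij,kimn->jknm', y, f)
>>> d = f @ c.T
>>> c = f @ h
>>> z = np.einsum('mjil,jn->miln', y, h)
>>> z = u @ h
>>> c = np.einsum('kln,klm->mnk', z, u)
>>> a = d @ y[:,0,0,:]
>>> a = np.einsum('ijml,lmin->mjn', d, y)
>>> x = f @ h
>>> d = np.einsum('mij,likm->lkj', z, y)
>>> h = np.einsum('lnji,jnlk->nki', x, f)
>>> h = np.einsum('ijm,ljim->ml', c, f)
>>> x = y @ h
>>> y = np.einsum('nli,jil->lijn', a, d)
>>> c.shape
(5, 11, 5)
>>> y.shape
(11, 5, 31, 5)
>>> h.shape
(5, 5)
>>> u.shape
(5, 5, 5)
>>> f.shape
(5, 11, 5, 5)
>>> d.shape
(31, 5, 11)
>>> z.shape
(5, 5, 11)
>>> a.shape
(5, 11, 5)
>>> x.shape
(31, 5, 5, 5)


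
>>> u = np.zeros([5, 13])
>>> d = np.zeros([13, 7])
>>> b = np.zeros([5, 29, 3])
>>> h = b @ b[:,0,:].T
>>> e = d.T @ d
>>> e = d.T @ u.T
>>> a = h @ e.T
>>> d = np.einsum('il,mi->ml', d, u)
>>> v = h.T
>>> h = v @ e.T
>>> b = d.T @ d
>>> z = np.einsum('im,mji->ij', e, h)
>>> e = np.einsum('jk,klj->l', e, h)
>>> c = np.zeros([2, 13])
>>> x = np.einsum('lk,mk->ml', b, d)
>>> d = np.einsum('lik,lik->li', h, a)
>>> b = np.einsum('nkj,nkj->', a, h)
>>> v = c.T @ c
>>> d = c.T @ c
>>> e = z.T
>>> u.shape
(5, 13)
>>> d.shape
(13, 13)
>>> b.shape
()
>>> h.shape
(5, 29, 7)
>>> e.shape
(29, 7)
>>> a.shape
(5, 29, 7)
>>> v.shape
(13, 13)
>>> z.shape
(7, 29)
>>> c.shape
(2, 13)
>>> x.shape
(5, 7)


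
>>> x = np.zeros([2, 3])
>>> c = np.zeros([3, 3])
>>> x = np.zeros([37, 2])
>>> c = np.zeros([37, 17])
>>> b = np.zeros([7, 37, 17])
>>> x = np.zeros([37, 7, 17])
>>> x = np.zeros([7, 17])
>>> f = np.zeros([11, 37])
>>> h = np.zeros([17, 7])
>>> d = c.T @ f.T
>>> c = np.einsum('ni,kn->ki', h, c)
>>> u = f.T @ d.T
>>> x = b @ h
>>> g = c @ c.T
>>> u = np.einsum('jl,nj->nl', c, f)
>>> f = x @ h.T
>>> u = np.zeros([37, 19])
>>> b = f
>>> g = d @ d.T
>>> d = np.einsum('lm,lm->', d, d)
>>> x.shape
(7, 37, 7)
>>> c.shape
(37, 7)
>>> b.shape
(7, 37, 17)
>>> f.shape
(7, 37, 17)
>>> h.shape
(17, 7)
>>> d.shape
()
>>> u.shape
(37, 19)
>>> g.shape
(17, 17)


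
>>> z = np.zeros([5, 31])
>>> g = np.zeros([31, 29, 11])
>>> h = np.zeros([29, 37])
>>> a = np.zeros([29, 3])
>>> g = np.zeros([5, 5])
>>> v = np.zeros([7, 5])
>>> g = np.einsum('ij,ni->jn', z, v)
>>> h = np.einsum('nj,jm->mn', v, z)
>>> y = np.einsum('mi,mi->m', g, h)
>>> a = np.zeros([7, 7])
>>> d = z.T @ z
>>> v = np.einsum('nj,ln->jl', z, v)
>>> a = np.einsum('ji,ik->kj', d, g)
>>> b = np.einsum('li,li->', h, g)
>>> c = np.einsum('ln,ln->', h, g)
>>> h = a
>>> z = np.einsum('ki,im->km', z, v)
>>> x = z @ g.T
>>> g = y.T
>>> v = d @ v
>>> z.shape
(5, 7)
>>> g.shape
(31,)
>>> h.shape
(7, 31)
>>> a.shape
(7, 31)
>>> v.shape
(31, 7)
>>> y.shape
(31,)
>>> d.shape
(31, 31)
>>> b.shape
()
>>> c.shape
()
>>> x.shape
(5, 31)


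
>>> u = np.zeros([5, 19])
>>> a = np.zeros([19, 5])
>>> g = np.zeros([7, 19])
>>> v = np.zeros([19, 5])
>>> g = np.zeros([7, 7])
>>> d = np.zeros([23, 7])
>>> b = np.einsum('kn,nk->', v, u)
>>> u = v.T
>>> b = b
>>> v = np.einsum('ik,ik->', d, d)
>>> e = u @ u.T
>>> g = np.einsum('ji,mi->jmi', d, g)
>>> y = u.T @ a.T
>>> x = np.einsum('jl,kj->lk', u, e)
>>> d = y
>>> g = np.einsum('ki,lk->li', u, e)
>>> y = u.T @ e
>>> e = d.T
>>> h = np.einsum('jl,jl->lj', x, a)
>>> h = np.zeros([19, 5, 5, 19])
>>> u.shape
(5, 19)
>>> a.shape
(19, 5)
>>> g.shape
(5, 19)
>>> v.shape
()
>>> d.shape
(19, 19)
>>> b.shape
()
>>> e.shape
(19, 19)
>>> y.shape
(19, 5)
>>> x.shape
(19, 5)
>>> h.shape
(19, 5, 5, 19)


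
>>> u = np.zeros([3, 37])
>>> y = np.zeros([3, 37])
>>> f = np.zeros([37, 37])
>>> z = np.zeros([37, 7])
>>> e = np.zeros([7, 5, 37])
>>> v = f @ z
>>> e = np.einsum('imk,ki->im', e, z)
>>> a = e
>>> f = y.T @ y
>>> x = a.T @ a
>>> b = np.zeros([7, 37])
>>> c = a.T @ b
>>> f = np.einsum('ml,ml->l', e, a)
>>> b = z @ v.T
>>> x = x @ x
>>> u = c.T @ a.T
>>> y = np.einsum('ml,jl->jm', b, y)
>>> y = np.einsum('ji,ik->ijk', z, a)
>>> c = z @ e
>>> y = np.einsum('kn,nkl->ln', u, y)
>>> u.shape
(37, 7)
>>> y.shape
(5, 7)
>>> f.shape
(5,)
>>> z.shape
(37, 7)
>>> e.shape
(7, 5)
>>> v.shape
(37, 7)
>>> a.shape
(7, 5)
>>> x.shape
(5, 5)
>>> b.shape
(37, 37)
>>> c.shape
(37, 5)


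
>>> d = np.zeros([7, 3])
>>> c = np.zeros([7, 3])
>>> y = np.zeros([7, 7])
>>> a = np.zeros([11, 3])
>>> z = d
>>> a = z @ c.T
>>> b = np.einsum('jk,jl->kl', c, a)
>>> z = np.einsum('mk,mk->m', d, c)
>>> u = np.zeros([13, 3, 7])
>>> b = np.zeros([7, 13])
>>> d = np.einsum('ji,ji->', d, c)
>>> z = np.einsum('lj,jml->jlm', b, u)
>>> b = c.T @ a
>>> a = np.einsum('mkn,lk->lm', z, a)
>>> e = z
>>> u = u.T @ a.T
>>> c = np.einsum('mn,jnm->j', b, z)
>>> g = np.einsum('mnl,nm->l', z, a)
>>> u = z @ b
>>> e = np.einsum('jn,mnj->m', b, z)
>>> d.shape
()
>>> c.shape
(13,)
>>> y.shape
(7, 7)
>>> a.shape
(7, 13)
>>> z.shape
(13, 7, 3)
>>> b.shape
(3, 7)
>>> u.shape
(13, 7, 7)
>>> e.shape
(13,)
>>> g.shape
(3,)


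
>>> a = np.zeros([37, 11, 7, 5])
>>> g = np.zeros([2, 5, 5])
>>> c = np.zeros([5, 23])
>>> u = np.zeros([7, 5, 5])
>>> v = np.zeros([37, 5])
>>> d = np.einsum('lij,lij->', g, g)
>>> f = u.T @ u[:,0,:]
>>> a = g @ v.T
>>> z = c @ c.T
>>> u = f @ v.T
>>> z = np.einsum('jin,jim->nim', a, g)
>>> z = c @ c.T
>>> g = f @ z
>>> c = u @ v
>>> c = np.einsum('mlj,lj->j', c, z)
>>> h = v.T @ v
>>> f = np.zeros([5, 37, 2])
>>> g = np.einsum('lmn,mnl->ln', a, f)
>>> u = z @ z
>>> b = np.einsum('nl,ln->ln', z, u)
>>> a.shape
(2, 5, 37)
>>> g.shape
(2, 37)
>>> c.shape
(5,)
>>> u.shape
(5, 5)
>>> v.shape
(37, 5)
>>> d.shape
()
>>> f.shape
(5, 37, 2)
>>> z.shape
(5, 5)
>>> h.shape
(5, 5)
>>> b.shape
(5, 5)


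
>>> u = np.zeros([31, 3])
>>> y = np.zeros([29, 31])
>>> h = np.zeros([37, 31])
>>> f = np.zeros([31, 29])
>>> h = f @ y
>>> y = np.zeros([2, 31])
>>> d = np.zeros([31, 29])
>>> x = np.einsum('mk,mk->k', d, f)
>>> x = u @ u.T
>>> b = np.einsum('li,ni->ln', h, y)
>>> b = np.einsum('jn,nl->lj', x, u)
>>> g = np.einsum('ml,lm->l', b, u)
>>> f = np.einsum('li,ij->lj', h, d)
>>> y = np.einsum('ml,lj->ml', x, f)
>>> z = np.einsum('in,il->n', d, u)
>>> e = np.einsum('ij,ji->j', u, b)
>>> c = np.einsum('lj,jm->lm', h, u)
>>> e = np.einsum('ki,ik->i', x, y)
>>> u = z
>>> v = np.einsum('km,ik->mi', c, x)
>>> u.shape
(29,)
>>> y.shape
(31, 31)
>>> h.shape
(31, 31)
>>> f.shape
(31, 29)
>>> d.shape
(31, 29)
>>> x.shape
(31, 31)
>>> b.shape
(3, 31)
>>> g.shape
(31,)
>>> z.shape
(29,)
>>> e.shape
(31,)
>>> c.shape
(31, 3)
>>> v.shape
(3, 31)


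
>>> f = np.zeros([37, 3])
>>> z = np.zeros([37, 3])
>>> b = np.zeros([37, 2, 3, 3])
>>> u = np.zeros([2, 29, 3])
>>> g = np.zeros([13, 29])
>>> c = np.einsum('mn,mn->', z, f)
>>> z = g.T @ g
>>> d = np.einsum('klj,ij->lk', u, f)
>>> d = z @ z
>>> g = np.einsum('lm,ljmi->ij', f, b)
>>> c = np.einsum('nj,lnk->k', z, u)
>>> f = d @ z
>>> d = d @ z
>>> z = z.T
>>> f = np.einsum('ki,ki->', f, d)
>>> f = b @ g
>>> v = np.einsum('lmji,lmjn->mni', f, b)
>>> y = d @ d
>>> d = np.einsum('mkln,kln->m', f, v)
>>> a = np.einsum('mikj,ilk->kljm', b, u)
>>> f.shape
(37, 2, 3, 2)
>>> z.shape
(29, 29)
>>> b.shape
(37, 2, 3, 3)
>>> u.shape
(2, 29, 3)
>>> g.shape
(3, 2)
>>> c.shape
(3,)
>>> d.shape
(37,)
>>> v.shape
(2, 3, 2)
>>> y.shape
(29, 29)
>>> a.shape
(3, 29, 3, 37)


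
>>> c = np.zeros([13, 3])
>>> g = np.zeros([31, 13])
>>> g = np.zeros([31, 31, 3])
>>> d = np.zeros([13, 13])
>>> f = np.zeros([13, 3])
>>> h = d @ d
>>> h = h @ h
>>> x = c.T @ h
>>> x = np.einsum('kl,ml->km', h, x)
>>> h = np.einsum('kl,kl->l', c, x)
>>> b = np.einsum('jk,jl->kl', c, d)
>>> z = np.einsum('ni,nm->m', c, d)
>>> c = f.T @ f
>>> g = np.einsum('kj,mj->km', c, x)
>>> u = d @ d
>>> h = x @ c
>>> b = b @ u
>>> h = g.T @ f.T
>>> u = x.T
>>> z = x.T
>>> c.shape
(3, 3)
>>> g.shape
(3, 13)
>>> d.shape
(13, 13)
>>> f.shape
(13, 3)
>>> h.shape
(13, 13)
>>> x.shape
(13, 3)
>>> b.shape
(3, 13)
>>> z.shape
(3, 13)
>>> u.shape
(3, 13)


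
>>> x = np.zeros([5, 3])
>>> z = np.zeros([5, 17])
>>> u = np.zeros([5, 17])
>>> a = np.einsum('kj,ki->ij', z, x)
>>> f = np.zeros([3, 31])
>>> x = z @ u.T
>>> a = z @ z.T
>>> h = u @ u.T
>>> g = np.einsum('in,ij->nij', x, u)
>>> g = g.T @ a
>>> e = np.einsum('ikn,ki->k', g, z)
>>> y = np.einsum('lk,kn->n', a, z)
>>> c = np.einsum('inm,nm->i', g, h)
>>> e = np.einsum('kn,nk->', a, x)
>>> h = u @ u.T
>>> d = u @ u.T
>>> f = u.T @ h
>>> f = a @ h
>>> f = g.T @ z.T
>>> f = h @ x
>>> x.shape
(5, 5)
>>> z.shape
(5, 17)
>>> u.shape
(5, 17)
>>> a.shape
(5, 5)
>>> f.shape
(5, 5)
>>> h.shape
(5, 5)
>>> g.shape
(17, 5, 5)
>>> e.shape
()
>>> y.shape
(17,)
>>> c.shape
(17,)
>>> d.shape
(5, 5)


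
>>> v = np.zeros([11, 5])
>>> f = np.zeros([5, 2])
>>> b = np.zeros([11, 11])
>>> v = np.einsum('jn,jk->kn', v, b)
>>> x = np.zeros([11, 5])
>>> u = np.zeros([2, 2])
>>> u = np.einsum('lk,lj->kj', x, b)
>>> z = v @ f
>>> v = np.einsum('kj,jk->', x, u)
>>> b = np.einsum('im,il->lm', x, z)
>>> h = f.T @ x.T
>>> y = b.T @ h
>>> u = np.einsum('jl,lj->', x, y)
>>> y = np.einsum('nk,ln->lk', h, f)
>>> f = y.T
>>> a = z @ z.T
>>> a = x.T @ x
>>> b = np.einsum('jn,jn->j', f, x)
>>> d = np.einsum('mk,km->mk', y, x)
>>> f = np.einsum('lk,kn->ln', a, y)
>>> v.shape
()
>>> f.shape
(5, 11)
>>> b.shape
(11,)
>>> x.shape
(11, 5)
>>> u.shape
()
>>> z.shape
(11, 2)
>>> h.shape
(2, 11)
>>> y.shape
(5, 11)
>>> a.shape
(5, 5)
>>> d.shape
(5, 11)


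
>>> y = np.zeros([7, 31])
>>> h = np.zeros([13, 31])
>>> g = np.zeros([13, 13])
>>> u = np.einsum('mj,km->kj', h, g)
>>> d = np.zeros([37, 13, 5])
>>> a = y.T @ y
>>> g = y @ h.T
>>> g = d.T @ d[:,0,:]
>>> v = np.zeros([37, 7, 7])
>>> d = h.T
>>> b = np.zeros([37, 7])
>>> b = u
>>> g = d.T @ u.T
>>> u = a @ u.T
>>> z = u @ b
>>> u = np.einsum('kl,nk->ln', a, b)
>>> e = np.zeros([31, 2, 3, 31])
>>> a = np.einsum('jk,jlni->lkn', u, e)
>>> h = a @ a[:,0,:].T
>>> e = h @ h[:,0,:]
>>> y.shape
(7, 31)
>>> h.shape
(2, 13, 2)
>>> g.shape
(13, 13)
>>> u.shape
(31, 13)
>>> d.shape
(31, 13)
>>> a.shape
(2, 13, 3)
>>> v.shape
(37, 7, 7)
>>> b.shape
(13, 31)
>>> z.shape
(31, 31)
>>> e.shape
(2, 13, 2)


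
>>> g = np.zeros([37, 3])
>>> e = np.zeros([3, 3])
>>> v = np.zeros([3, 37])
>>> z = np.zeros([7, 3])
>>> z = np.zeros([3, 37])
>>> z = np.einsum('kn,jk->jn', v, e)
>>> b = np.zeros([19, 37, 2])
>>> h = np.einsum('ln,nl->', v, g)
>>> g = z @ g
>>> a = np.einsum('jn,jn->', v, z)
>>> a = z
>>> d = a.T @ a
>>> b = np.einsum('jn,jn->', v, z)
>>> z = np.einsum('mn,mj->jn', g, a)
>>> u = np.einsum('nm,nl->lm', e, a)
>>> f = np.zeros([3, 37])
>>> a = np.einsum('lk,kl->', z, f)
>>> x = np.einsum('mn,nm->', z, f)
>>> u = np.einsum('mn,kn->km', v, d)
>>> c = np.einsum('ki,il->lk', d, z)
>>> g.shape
(3, 3)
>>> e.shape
(3, 3)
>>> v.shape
(3, 37)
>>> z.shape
(37, 3)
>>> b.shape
()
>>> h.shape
()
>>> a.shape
()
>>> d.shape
(37, 37)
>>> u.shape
(37, 3)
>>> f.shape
(3, 37)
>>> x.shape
()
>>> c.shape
(3, 37)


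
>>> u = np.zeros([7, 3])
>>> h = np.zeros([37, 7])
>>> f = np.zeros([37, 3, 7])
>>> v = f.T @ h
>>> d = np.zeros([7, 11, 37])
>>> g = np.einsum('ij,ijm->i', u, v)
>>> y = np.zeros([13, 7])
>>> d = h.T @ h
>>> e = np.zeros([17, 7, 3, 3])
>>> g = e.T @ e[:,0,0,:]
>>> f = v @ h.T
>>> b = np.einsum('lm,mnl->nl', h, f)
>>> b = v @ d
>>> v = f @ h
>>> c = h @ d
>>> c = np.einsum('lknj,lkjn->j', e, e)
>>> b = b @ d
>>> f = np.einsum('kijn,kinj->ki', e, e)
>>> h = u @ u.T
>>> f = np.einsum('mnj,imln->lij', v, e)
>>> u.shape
(7, 3)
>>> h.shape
(7, 7)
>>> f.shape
(3, 17, 7)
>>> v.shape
(7, 3, 7)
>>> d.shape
(7, 7)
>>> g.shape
(3, 3, 7, 3)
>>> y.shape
(13, 7)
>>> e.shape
(17, 7, 3, 3)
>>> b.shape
(7, 3, 7)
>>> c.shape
(3,)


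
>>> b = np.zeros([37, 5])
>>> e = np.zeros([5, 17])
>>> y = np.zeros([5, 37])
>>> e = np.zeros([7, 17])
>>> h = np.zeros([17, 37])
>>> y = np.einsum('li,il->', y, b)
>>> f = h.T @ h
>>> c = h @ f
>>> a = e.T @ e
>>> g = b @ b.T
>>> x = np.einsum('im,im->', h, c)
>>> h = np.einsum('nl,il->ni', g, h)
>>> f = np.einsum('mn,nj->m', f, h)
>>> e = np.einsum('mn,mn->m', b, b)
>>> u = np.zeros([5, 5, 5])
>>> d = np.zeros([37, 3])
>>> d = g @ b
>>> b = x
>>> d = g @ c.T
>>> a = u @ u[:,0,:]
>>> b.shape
()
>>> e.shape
(37,)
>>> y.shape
()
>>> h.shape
(37, 17)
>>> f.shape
(37,)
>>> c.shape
(17, 37)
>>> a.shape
(5, 5, 5)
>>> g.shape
(37, 37)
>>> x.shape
()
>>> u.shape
(5, 5, 5)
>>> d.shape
(37, 17)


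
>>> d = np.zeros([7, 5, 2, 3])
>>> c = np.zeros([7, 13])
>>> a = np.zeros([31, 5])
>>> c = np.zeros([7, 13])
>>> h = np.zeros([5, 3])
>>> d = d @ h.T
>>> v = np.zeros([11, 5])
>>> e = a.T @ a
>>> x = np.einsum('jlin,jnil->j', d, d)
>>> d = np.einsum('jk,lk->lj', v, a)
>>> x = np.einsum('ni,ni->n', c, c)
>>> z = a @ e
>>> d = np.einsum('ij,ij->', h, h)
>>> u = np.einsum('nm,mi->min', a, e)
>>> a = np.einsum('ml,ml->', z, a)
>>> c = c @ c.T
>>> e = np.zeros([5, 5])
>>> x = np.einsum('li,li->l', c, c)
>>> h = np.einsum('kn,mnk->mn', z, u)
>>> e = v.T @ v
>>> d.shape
()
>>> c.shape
(7, 7)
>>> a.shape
()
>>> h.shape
(5, 5)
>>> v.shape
(11, 5)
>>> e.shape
(5, 5)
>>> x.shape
(7,)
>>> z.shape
(31, 5)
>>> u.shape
(5, 5, 31)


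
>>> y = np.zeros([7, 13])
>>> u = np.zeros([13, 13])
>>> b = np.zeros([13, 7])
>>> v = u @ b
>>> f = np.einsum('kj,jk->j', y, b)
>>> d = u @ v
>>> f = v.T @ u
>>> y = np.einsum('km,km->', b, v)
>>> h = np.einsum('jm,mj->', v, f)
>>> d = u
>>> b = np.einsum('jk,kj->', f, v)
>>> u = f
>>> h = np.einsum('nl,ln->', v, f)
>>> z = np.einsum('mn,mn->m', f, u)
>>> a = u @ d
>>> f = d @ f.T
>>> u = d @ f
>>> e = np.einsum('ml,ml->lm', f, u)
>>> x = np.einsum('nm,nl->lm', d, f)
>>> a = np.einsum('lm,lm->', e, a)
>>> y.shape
()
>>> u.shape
(13, 7)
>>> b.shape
()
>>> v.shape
(13, 7)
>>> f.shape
(13, 7)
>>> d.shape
(13, 13)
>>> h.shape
()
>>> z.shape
(7,)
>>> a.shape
()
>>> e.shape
(7, 13)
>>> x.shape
(7, 13)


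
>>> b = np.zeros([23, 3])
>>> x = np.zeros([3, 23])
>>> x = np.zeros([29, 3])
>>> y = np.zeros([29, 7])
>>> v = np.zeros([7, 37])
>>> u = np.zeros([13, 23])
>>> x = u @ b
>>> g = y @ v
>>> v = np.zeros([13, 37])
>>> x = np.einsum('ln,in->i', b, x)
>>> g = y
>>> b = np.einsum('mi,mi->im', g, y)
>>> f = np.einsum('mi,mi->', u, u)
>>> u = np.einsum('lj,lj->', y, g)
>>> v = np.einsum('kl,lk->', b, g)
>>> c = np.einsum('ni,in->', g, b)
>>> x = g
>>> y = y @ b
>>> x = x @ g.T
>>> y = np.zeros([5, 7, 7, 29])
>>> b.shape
(7, 29)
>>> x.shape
(29, 29)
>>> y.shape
(5, 7, 7, 29)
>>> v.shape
()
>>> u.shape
()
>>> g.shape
(29, 7)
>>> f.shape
()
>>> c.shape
()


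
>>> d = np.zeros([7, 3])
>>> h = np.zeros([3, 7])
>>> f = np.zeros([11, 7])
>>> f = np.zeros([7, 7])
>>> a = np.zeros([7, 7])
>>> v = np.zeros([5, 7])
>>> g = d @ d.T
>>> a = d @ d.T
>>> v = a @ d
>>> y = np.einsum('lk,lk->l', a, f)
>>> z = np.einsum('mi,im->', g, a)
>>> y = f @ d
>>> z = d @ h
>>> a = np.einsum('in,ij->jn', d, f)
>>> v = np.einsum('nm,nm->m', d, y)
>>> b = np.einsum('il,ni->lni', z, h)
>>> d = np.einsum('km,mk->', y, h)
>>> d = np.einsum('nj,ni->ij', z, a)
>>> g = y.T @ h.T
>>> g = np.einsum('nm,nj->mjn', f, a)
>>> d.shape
(3, 7)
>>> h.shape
(3, 7)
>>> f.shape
(7, 7)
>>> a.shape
(7, 3)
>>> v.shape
(3,)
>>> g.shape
(7, 3, 7)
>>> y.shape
(7, 3)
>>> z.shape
(7, 7)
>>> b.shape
(7, 3, 7)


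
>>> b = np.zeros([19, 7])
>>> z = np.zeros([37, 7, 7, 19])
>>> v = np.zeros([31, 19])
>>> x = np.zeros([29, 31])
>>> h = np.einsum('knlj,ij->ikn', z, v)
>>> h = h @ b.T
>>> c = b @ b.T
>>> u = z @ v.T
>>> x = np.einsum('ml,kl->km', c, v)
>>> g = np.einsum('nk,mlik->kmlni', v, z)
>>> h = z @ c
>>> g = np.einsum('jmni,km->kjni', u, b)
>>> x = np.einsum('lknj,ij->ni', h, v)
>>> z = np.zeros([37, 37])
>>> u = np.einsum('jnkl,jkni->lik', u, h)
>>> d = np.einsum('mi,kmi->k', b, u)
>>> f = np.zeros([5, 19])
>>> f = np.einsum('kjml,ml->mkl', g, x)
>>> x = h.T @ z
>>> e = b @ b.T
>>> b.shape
(19, 7)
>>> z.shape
(37, 37)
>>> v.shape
(31, 19)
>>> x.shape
(19, 7, 7, 37)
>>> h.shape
(37, 7, 7, 19)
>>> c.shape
(19, 19)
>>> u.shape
(31, 19, 7)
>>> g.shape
(19, 37, 7, 31)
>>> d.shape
(31,)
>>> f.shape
(7, 19, 31)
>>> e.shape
(19, 19)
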